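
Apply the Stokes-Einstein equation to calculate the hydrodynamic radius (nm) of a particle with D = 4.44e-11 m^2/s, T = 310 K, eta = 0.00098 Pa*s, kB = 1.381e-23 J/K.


Stokes-Einstein: R = kB*T / (6*pi*eta*D)
R = 1.381e-23 * 310 / (6 * pi * 0.00098 * 4.44e-11)
R = 5.2197e-09 m = 5.22 nm

5.22


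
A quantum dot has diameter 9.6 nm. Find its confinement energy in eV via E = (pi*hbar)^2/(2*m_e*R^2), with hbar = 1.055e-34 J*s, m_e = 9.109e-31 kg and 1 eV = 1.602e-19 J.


Radius R = 9.6/2 = 4.8 nm = 4.8e-09 m
E = (pi * 1.055e-34)^2 / (2 * 9.109e-31 * (4.8e-09)^2)
E(J) = 2.61711e-21
E = E(J) / 1.602e-19 = 0.0163 eV

0.0163


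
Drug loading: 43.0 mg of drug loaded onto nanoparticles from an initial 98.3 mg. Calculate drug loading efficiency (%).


Drug loading efficiency = (drug loaded / drug initial) * 100
DLE = 43.0 / 98.3 * 100
DLE = 0.4374 * 100
DLE = 43.74%

43.74


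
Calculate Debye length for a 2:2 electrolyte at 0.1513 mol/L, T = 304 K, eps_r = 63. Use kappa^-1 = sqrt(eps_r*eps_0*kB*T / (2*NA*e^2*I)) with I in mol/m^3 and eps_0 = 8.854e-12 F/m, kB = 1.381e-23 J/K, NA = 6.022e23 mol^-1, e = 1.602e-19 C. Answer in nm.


Ionic strength I = 0.1513 * 2^2 * 1000 = 605.2 mol/m^3
kappa^-1 = sqrt(63 * 8.854e-12 * 1.381e-23 * 304 / (2 * 6.022e23 * (1.602e-19)^2 * 605.2))
kappa^-1 = 0.354 nm

0.354


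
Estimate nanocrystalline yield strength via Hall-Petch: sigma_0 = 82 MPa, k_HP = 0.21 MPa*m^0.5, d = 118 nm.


d = 118 nm = 1.18e-07 m
sqrt(d) = 0.0003435113
Hall-Petch contribution = k / sqrt(d) = 0.21 / 0.0003435113 = 611.3 MPa
sigma = sigma_0 + k/sqrt(d) = 82 + 611.3 = 693.3 MPa

693.3


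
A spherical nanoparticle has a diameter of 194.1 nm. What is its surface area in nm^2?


Radius r = 194.1/2 = 97.05 nm
Surface area SA = 4 * pi * r^2
SA = 4 * pi * (97.05)^2
SA = 118358.91 nm^2

118358.91


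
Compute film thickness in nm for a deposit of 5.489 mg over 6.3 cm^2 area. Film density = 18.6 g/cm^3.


Convert: m = 5.489 mg = 5.4890e-06 kg, A = 6.3 cm^2 = 6.3000e-04 m^2, rho = 18.6 g/cm^3 = 18600 kg/m^3
t = m / (A * rho)
t = 5.4890e-06 / (6.3000e-04 * 18600)
t = 4.6842e-07 m = 468.4 nm

468.4


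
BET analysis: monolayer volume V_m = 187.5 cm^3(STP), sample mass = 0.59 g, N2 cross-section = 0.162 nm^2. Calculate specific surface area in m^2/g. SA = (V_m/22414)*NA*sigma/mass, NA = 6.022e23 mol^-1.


Number of moles in monolayer = V_m / 22414 = 187.5 / 22414 = 0.00836531
Number of molecules = moles * NA = 0.00836531 * 6.022e23
SA = molecules * sigma / mass
SA = (187.5 / 22414) * 6.022e23 * 0.162e-18 / 0.59
SA = 1383.2 m^2/g

1383.2


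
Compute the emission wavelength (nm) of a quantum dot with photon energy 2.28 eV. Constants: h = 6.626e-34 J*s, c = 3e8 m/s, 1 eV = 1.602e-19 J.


Convert energy: E = 2.28 eV = 2.28 * 1.602e-19 = 3.65256e-19 J
lambda = h*c / E = 6.626e-34 * 3e8 / 3.65256e-19
lambda = 5.44221e-07 m = 544.2 nm

544.2


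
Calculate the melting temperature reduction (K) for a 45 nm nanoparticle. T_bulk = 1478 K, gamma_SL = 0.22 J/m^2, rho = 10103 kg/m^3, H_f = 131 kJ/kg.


Radius R = 45/2 = 22.5 nm = 2.25e-08 m
Convert H_f = 131 kJ/kg = 131000 J/kg
dT = 2 * gamma_SL * T_bulk / (rho * H_f * R)
dT = 2 * 0.22 * 1478 / (10103 * 131000 * 2.25e-08)
dT = 21.8 K

21.8


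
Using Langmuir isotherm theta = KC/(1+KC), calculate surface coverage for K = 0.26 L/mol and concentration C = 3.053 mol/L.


Langmuir isotherm: theta = K*C / (1 + K*C)
K*C = 0.26 * 3.053 = 0.79378
theta = 0.79378 / (1 + 0.79378) = 0.79378 / 1.79378
theta = 0.4425

0.4425


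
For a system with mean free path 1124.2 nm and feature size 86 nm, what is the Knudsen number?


Knudsen number Kn = lambda / L
Kn = 1124.2 / 86
Kn = 13.0721

13.0721


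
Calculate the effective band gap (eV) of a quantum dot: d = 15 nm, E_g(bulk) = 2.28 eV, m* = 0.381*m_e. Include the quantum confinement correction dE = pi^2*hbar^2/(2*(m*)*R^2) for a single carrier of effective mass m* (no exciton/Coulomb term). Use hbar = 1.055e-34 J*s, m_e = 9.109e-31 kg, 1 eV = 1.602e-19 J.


Radius R = 15/2 nm = 7.5e-09 m
Confinement energy dE = pi^2 * hbar^2 / (2 * m_eff * m_e * R^2)
dE = pi^2 * (1.055e-34)^2 / (2 * 0.381 * 9.109e-31 * (7.5e-09)^2) J, divided by 1.602e-19 J/eV
dE = 0.0176 eV
Total band gap = E_g(bulk) + dE = 2.28 + 0.0176 = 2.2976 eV

2.2976


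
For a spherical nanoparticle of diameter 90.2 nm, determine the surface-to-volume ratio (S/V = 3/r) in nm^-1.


Radius r = 90.2/2 = 45.1 nm
S/V = 3 / r = 3 / 45.1
S/V = 0.0665 nm^-1

0.0665


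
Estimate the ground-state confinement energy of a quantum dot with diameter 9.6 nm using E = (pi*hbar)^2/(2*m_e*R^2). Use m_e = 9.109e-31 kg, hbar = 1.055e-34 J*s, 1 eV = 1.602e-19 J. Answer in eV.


Radius R = 9.6/2 = 4.8 nm = 4.8e-09 m
E = (pi * 1.055e-34)^2 / (2 * 9.109e-31 * (4.8e-09)^2)
E(J) = 2.61711e-21
E = E(J) / 1.602e-19 = 0.0163 eV

0.0163


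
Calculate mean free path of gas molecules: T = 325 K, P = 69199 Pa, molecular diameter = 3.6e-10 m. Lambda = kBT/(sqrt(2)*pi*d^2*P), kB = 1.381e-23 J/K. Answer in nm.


Mean free path: lambda = kB*T / (sqrt(2) * pi * d^2 * P)
lambda = 1.381e-23 * 325 / (sqrt(2) * pi * (3.6e-10)^2 * 69199)
lambda = 1.12644e-07 m
lambda = 112.64 nm

112.64


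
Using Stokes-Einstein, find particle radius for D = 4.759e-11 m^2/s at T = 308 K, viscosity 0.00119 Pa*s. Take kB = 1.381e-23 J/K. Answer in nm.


Stokes-Einstein: R = kB*T / (6*pi*eta*D)
R = 1.381e-23 * 308 / (6 * pi * 0.00119 * 4.759e-11)
R = 3.98456e-09 m = 3.98 nm

3.98


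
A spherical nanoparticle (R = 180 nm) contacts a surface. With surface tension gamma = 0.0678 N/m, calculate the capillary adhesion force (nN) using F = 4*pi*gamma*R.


Convert radius: R = 180 nm = 1.8e-07 m
F = 4 * pi * gamma * R
F = 4 * pi * 0.0678 * 1.8e-07
F = 1.5336e-07 N = 153.36 nN

153.36


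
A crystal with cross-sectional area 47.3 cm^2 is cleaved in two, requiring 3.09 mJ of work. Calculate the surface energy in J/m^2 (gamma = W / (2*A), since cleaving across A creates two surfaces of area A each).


Convert: A = 47.3 cm^2 = 0.00473 m^2, W = 3.09 mJ = 0.00309 J
Cleaving exposes two faces of area A, so total new surface = 2*A and gamma = W / (2*A)
gamma = 0.00309 / (2 * 0.00473)
gamma = 0.327 J/m^2

0.327


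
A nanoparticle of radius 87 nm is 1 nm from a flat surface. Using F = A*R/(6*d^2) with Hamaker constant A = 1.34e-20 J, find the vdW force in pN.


Convert to SI: R = 87 nm = 8.7e-08 m, d = 1 nm = 1e-09 m
F = A * R / (6 * d^2)
F = 1.34e-20 * 8.7e-08 / (6 * (1e-09)^2)
F = 1.943e-10 N = 194.3 pN

194.3


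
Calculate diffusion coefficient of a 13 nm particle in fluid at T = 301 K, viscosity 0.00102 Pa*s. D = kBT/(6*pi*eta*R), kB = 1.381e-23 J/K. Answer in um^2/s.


Radius R = 13/2 = 6.5 nm = 6.5e-09 m
D = kB*T / (6*pi*eta*R)
D = 1.381e-23 * 301 / (6 * pi * 0.00102 * 6.5e-09)
D = 3.32618e-11 m^2/s = 33.262 um^2/s

33.262


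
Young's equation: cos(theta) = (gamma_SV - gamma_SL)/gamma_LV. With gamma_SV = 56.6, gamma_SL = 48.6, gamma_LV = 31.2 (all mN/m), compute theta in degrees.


cos(theta) = (gamma_SV - gamma_SL) / gamma_LV
cos(theta) = (56.6 - 48.6) / 31.2
cos(theta) = 0.25641
theta = arccos(0.25641) = 75.14 degrees

75.14


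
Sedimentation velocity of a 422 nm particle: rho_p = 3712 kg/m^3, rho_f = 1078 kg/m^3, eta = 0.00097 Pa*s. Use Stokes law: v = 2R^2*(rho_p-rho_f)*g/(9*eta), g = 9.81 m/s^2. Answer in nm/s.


Radius R = 422/2 nm = 2.11e-07 m
Density difference = 3712 - 1078 = 2634 kg/m^3
v = 2 * R^2 * (rho_p - rho_f) * g / (9 * eta)
v = 2 * (2.11e-07)^2 * 2634 * 9.81 / (9 * 0.00097)
v = 2.63551e-07 m/s = 263.5515 nm/s

263.5515


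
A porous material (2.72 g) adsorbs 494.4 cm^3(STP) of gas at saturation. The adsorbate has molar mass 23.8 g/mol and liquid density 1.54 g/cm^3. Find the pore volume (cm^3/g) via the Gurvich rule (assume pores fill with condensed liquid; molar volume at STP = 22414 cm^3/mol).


Moles adsorbed n = V_ads / 22414 = 494.4 / 22414 = 2.205764e-02 mol
Liquid volume V_liq = n * M / rho_liq = 2.205764e-02 * 23.8 / 1.54 = 0.34089 cm^3
Specific pore volume V_pore = V_liq / m_sample = 0.34089 / 2.72
V_pore = 0.1253 cm^3/g

0.1253


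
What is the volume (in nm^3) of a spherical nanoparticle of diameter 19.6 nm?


Radius r = 19.6/2 = 9.8 nm
Volume V = (4/3) * pi * r^3
V = (4/3) * pi * (9.8)^3
V = 3942.46 nm^3

3942.46


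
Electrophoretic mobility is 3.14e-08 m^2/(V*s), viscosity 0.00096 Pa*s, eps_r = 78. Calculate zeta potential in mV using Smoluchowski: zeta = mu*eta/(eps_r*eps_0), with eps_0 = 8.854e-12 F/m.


Smoluchowski equation: zeta = mu * eta / (eps_r * eps_0)
zeta = 3.14e-08 * 0.00096 / (78 * 8.854e-12)
zeta = 0.043648 V = 43.65 mV

43.65


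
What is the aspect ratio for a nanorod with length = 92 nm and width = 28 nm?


Aspect ratio AR = length / diameter
AR = 92 / 28
AR = 3.29

3.29


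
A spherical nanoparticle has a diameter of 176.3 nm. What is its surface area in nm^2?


Radius r = 176.3/2 = 88.15 nm
Surface area SA = 4 * pi * r^2
SA = 4 * pi * (88.15)^2
SA = 97646.01 nm^2

97646.01


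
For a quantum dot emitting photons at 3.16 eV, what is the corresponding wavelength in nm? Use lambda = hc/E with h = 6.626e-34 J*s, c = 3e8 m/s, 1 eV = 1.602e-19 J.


Convert energy: E = 3.16 eV = 3.16 * 1.602e-19 = 5.06232e-19 J
lambda = h*c / E = 6.626e-34 * 3e8 / 5.06232e-19
lambda = 3.92666e-07 m = 392.7 nm

392.7


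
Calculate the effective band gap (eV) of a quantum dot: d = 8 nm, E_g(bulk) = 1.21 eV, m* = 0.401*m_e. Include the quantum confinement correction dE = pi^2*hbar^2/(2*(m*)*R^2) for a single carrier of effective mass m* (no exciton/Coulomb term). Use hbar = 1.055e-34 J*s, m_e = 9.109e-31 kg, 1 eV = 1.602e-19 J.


Radius R = 8/2 nm = 4e-09 m
Confinement energy dE = pi^2 * hbar^2 / (2 * m_eff * m_e * R^2)
dE = pi^2 * (1.055e-34)^2 / (2 * 0.401 * 9.109e-31 * (4e-09)^2) J, divided by 1.602e-19 J/eV
dE = 0.0587 eV
Total band gap = E_g(bulk) + dE = 1.21 + 0.0587 = 1.2687 eV

1.2687


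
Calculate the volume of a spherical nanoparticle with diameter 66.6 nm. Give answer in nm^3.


Radius r = 66.6/2 = 33.3 nm
Volume V = (4/3) * pi * r^3
V = (4/3) * pi * (33.3)^3
V = 154675.42 nm^3

154675.42


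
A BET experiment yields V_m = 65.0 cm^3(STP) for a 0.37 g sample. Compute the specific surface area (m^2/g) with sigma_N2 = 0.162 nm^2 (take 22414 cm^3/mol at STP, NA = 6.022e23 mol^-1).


Number of moles in monolayer = V_m / 22414 = 65.0 / 22414 = 0.00289997
Number of molecules = moles * NA = 0.00289997 * 6.022e23
SA = molecules * sigma / mass
SA = (65.0 / 22414) * 6.022e23 * 0.162e-18 / 0.37
SA = 764.6 m^2/g

764.6


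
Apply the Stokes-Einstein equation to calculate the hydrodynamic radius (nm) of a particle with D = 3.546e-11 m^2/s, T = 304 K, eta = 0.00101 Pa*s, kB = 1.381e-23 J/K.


Stokes-Einstein: R = kB*T / (6*pi*eta*D)
R = 1.381e-23 * 304 / (6 * pi * 0.00101 * 3.546e-11)
R = 6.21879e-09 m = 6.22 nm

6.22


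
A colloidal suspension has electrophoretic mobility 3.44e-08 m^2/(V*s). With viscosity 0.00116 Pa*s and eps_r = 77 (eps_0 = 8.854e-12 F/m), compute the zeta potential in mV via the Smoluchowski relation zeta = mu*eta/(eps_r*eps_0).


Smoluchowski equation: zeta = mu * eta / (eps_r * eps_0)
zeta = 3.44e-08 * 0.00116 / (77 * 8.854e-12)
zeta = 0.058531 V = 58.53 mV

58.53


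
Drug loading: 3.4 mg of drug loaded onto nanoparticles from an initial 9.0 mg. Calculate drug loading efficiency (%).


Drug loading efficiency = (drug loaded / drug initial) * 100
DLE = 3.4 / 9.0 * 100
DLE = 0.3778 * 100
DLE = 37.78%

37.78


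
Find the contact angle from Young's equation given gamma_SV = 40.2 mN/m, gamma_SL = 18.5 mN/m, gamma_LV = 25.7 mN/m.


cos(theta) = (gamma_SV - gamma_SL) / gamma_LV
cos(theta) = (40.2 - 18.5) / 25.7
cos(theta) = 0.844358
theta = arccos(0.844358) = 32.4 degrees

32.4


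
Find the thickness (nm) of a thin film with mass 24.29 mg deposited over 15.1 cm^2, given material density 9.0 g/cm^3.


Convert: m = 24.29 mg = 2.4290e-05 kg, A = 15.1 cm^2 = 1.5100e-03 m^2, rho = 9.0 g/cm^3 = 9000 kg/m^3
t = m / (A * rho)
t = 2.4290e-05 / (1.5100e-03 * 9000)
t = 1.7873e-06 m = 1787.3 nm

1787.3


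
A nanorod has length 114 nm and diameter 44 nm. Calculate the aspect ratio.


Aspect ratio AR = length / diameter
AR = 114 / 44
AR = 2.59

2.59


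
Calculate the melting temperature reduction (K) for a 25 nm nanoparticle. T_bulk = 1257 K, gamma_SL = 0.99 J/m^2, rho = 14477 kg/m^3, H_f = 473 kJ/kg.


Radius R = 25/2 = 12.5 nm = 1.25e-08 m
Convert H_f = 473 kJ/kg = 473000 J/kg
dT = 2 * gamma_SL * T_bulk / (rho * H_f * R)
dT = 2 * 0.99 * 1257 / (14477 * 473000 * 1.25e-08)
dT = 29.1 K

29.1


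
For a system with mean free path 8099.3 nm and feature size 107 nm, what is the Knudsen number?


Knudsen number Kn = lambda / L
Kn = 8099.3 / 107
Kn = 75.6944

75.6944


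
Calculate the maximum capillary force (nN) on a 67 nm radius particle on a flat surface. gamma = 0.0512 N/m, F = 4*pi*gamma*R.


Convert radius: R = 67 nm = 6.7e-08 m
F = 4 * pi * gamma * R
F = 4 * pi * 0.0512 * 6.7e-08
F = 4.31077e-08 N = 43.1077 nN

43.1077


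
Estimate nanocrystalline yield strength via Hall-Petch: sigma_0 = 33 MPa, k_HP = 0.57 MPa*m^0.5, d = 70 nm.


d = 70 nm = 7e-08 m
sqrt(d) = 0.0002645751
Hall-Petch contribution = k / sqrt(d) = 0.57 / 0.0002645751 = 2154.4 MPa
sigma = sigma_0 + k/sqrt(d) = 33 + 2154.4 = 2187.4 MPa

2187.4


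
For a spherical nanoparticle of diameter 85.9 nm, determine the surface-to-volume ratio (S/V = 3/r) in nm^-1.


Radius r = 85.9/2 = 42.95 nm
S/V = 3 / r = 3 / 42.95
S/V = 0.0698 nm^-1

0.0698


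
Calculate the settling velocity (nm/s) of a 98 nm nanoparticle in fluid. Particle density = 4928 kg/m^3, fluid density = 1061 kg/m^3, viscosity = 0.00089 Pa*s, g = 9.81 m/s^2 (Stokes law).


Radius R = 98/2 nm = 4.9e-08 m
Density difference = 4928 - 1061 = 3867 kg/m^3
v = 2 * R^2 * (rho_p - rho_f) * g / (9 * eta)
v = 2 * (4.9e-08)^2 * 3867 * 9.81 / (9 * 0.00089)
v = 2.27422e-08 m/s = 22.7422 nm/s

22.7422


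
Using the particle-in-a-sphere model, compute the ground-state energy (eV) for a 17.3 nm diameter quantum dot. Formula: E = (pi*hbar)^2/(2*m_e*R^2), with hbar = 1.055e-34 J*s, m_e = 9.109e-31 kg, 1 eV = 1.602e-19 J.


Radius R = 17.3/2 = 8.65 nm = 8.65e-09 m
E = (pi * 1.055e-34)^2 / (2 * 9.109e-31 * (8.65e-09)^2)
E(J) = 8.05883e-22
E = E(J) / 1.602e-19 = 0.005 eV

0.005


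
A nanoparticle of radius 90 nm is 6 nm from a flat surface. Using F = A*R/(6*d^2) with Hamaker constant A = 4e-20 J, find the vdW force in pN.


Convert to SI: R = 90 nm = 9e-08 m, d = 6 nm = 6e-09 m
F = A * R / (6 * d^2)
F = 4e-20 * 9e-08 / (6 * (6e-09)^2)
F = 1.66667e-11 N = 16.667 pN

16.667


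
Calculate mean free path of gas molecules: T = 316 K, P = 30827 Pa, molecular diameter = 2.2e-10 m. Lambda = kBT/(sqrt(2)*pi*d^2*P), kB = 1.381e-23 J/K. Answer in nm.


Mean free path: lambda = kB*T / (sqrt(2) * pi * d^2 * P)
lambda = 1.381e-23 * 316 / (sqrt(2) * pi * (2.2e-10)^2 * 30827)
lambda = 6.58323e-07 m
lambda = 658.32 nm

658.32


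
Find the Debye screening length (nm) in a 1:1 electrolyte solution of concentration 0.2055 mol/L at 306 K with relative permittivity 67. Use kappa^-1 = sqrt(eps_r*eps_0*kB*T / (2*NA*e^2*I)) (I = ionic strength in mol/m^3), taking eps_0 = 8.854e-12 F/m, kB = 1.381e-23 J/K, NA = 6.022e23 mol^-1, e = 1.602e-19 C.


Ionic strength I = 0.2055 * 1^2 * 1000 = 205.5 mol/m^3
kappa^-1 = sqrt(67 * 8.854e-12 * 1.381e-23 * 306 / (2 * 6.022e23 * (1.602e-19)^2 * 205.5))
kappa^-1 = 0.628 nm

0.628


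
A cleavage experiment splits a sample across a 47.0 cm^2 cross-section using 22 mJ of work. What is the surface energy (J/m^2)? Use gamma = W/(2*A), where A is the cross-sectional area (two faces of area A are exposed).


Convert: A = 47.0 cm^2 = 0.0047 m^2, W = 22 mJ = 0.022 J
Cleaving exposes two faces of area A, so total new surface = 2*A and gamma = W / (2*A)
gamma = 0.022 / (2 * 0.0047)
gamma = 2.34 J/m^2

2.34


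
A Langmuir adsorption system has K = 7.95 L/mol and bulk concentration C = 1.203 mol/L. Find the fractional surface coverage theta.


Langmuir isotherm: theta = K*C / (1 + K*C)
K*C = 7.95 * 1.203 = 9.56385
theta = 9.56385 / (1 + 9.56385) = 9.56385 / 10.56385
theta = 0.9053

0.9053


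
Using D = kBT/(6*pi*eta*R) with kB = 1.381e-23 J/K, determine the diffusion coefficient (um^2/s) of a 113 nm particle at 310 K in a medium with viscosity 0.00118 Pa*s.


Radius R = 113/2 = 56.5 nm = 5.65e-08 m
D = kB*T / (6*pi*eta*R)
D = 1.381e-23 * 310 / (6 * pi * 0.00118 * 5.65e-08)
D = 3.40662e-12 m^2/s = 3.407 um^2/s

3.407


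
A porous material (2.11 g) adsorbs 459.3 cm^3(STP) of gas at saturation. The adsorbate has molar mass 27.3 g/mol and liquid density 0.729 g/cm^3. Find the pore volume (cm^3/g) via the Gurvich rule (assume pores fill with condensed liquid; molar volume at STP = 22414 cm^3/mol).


Moles adsorbed n = V_ads / 22414 = 459.3 / 22414 = 2.049166e-02 mol
Liquid volume V_liq = n * M / rho_liq = 2.049166e-02 * 27.3 / 0.729 = 0.76738 cm^3
Specific pore volume V_pore = V_liq / m_sample = 0.76738 / 2.11
V_pore = 0.3637 cm^3/g

0.3637


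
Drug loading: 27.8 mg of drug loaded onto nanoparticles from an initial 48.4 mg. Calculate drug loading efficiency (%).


Drug loading efficiency = (drug loaded / drug initial) * 100
DLE = 27.8 / 48.4 * 100
DLE = 0.5744 * 100
DLE = 57.44%

57.44


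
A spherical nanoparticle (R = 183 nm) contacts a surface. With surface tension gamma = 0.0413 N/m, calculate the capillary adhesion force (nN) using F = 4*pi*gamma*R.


Convert radius: R = 183 nm = 1.83e-07 m
F = 4 * pi * gamma * R
F = 4 * pi * 0.0413 * 1.83e-07
F = 9.49754e-08 N = 94.9754 nN

94.9754


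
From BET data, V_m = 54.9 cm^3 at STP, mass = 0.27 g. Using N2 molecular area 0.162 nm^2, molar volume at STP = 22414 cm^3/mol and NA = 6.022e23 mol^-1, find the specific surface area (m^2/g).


Number of moles in monolayer = V_m / 22414 = 54.9 / 22414 = 0.00244936
Number of molecules = moles * NA = 0.00244936 * 6.022e23
SA = molecules * sigma / mass
SA = (54.9 / 22414) * 6.022e23 * 0.162e-18 / 0.27
SA = 885.0 m^2/g

885.0


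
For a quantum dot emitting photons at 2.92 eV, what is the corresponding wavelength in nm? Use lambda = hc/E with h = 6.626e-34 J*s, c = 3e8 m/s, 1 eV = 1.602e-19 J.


Convert energy: E = 2.92 eV = 2.92 * 1.602e-19 = 4.67784e-19 J
lambda = h*c / E = 6.626e-34 * 3e8 / 4.67784e-19
lambda = 4.2494e-07 m = 424.9 nm

424.9


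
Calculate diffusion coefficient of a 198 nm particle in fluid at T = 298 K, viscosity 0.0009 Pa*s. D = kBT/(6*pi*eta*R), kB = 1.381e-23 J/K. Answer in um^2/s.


Radius R = 198/2 = 99 nm = 9.9e-08 m
D = kB*T / (6*pi*eta*R)
D = 1.381e-23 * 298 / (6 * pi * 0.0009 * 9.9e-08)
D = 2.45037e-12 m^2/s = 2.45 um^2/s

2.45


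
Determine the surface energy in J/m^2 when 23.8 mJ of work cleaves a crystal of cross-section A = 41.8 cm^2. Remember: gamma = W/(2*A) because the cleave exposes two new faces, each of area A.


Convert: A = 41.8 cm^2 = 0.00418 m^2, W = 23.8 mJ = 0.0238 J
Cleaving exposes two faces of area A, so total new surface = 2*A and gamma = W / (2*A)
gamma = 0.0238 / (2 * 0.00418)
gamma = 2.847 J/m^2

2.847


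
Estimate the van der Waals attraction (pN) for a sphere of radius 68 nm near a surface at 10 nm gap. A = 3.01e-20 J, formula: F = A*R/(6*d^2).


Convert to SI: R = 68 nm = 6.8e-08 m, d = 10 nm = 1e-08 m
F = A * R / (6 * d^2)
F = 3.01e-20 * 6.8e-08 / (6 * (1e-08)^2)
F = 3.41133e-12 N = 3.411 pN

3.411


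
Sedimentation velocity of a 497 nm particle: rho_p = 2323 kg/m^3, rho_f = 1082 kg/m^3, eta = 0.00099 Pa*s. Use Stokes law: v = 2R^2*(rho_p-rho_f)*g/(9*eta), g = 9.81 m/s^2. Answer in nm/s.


Radius R = 497/2 nm = 2.485e-07 m
Density difference = 2323 - 1082 = 1241 kg/m^3
v = 2 * R^2 * (rho_p - rho_f) * g / (9 * eta)
v = 2 * (2.485e-07)^2 * 1241 * 9.81 / (9 * 0.00099)
v = 1.68751e-07 m/s = 168.7508 nm/s

168.7508


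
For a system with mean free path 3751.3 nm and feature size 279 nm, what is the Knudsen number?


Knudsen number Kn = lambda / L
Kn = 3751.3 / 279
Kn = 13.4455

13.4455


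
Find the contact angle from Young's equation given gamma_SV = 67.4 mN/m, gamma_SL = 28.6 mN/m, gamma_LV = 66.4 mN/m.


cos(theta) = (gamma_SV - gamma_SL) / gamma_LV
cos(theta) = (67.4 - 28.6) / 66.4
cos(theta) = 0.584337
theta = arccos(0.584337) = 54.24 degrees

54.24


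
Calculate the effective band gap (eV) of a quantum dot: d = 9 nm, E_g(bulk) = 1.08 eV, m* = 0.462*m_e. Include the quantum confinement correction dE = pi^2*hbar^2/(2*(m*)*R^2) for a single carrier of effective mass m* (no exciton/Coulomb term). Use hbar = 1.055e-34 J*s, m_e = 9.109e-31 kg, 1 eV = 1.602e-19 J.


Radius R = 9/2 nm = 4.5e-09 m
Confinement energy dE = pi^2 * hbar^2 / (2 * m_eff * m_e * R^2)
dE = pi^2 * (1.055e-34)^2 / (2 * 0.462 * 9.109e-31 * (4.5e-09)^2) J, divided by 1.602e-19 J/eV
dE = 0.0402 eV
Total band gap = E_g(bulk) + dE = 1.08 + 0.0402 = 1.1202 eV

1.1202


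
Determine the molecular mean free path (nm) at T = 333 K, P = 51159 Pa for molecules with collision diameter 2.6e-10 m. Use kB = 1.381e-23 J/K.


Mean free path: lambda = kB*T / (sqrt(2) * pi * d^2 * P)
lambda = 1.381e-23 * 333 / (sqrt(2) * pi * (2.6e-10)^2 * 51159)
lambda = 2.99298e-07 m
lambda = 299.3 nm

299.3


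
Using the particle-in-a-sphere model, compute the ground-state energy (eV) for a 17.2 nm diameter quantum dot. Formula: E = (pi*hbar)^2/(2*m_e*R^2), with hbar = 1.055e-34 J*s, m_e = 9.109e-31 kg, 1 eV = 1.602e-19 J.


Radius R = 17.2/2 = 8.6 nm = 8.6e-09 m
E = (pi * 1.055e-34)^2 / (2 * 9.109e-31 * (8.6e-09)^2)
E(J) = 8.15281e-22
E = E(J) / 1.602e-19 = 0.0051 eV

0.0051


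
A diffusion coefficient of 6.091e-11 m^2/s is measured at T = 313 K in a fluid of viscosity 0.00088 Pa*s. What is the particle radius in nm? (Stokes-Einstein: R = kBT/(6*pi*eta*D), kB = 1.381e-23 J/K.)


Stokes-Einstein: R = kB*T / (6*pi*eta*D)
R = 1.381e-23 * 313 / (6 * pi * 0.00088 * 6.091e-11)
R = 4.27824e-09 m = 4.28 nm

4.28


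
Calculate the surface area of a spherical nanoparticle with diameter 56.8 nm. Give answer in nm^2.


Radius r = 56.8/2 = 28.4 nm
Surface area SA = 4 * pi * r^2
SA = 4 * pi * (28.4)^2
SA = 10135.53 nm^2

10135.53


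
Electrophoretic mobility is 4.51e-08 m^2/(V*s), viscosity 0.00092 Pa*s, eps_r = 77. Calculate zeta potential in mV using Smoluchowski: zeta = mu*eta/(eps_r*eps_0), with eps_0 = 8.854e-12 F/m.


Smoluchowski equation: zeta = mu * eta / (eps_r * eps_0)
zeta = 4.51e-08 * 0.00092 / (77 * 8.854e-12)
zeta = 0.06086 V = 60.86 mV

60.86


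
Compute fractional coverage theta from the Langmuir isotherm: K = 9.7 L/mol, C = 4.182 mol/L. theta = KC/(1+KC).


Langmuir isotherm: theta = K*C / (1 + K*C)
K*C = 9.7 * 4.182 = 40.5654
theta = 40.5654 / (1 + 40.5654) = 40.5654 / 41.5654
theta = 0.9759

0.9759


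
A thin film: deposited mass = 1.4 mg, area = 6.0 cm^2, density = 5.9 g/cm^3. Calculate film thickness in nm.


Convert: m = 1.4 mg = 1.4000e-06 kg, A = 6.0 cm^2 = 6.0000e-04 m^2, rho = 5.9 g/cm^3 = 5900 kg/m^3
t = m / (A * rho)
t = 1.4000e-06 / (6.0000e-04 * 5900)
t = 3.9548e-07 m = 395.5 nm

395.5


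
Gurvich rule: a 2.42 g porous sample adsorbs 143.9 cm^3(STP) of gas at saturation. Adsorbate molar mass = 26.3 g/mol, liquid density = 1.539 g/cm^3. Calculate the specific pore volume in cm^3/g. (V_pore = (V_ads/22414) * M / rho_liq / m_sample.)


Moles adsorbed n = V_ads / 22414 = 143.9 / 22414 = 6.420095e-03 mol
Liquid volume V_liq = n * M / rho_liq = 6.420095e-03 * 26.3 / 1.539 = 0.10971 cm^3
Specific pore volume V_pore = V_liq / m_sample = 0.10971 / 2.42
V_pore = 0.0453 cm^3/g

0.0453


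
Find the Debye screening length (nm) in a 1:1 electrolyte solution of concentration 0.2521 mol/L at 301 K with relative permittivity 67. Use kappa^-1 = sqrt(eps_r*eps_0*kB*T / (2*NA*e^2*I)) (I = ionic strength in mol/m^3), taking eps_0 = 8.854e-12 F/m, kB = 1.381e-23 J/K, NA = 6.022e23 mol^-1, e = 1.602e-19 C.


Ionic strength I = 0.2521 * 1^2 * 1000 = 252.1 mol/m^3
kappa^-1 = sqrt(67 * 8.854e-12 * 1.381e-23 * 301 / (2 * 6.022e23 * (1.602e-19)^2 * 252.1))
kappa^-1 = 0.563 nm

0.563


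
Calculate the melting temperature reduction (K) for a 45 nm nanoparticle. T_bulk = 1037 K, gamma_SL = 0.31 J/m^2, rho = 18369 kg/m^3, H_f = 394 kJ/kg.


Radius R = 45/2 = 22.5 nm = 2.25e-08 m
Convert H_f = 394 kJ/kg = 394000 J/kg
dT = 2 * gamma_SL * T_bulk / (rho * H_f * R)
dT = 2 * 0.31 * 1037 / (18369 * 394000 * 2.25e-08)
dT = 3.9 K

3.9


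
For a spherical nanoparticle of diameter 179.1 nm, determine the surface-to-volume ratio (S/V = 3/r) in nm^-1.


Radius r = 179.1/2 = 89.55 nm
S/V = 3 / r = 3 / 89.55
S/V = 0.0335 nm^-1

0.0335


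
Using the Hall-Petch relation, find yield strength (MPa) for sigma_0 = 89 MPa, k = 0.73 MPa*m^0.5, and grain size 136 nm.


d = 136 nm = 1.36e-07 m
sqrt(d) = 0.0003687818
Hall-Petch contribution = k / sqrt(d) = 0.73 / 0.0003687818 = 1979.5 MPa
sigma = sigma_0 + k/sqrt(d) = 89 + 1979.5 = 2068.5 MPa

2068.5


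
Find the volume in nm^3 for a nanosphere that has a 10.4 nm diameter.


Radius r = 10.4/2 = 5.2 nm
Volume V = (4/3) * pi * r^3
V = (4/3) * pi * (5.2)^3
V = 588.98 nm^3

588.98


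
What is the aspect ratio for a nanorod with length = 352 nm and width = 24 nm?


Aspect ratio AR = length / diameter
AR = 352 / 24
AR = 14.67

14.67


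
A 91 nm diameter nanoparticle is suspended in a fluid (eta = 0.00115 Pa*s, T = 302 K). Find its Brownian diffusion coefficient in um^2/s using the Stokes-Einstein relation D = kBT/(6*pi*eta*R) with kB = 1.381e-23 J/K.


Radius R = 91/2 = 45.5 nm = 4.55e-08 m
D = kB*T / (6*pi*eta*R)
D = 1.381e-23 * 302 / (6 * pi * 0.00115 * 4.55e-08)
D = 4.22854e-12 m^2/s = 4.229 um^2/s

4.229


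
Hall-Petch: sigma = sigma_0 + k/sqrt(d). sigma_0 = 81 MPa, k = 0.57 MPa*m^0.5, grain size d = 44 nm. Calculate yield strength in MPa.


d = 44 nm = 4.4e-08 m
sqrt(d) = 0.0002097618
Hall-Petch contribution = k / sqrt(d) = 0.57 / 0.0002097618 = 2717.4 MPa
sigma = sigma_0 + k/sqrt(d) = 81 + 2717.4 = 2798.4 MPa

2798.4


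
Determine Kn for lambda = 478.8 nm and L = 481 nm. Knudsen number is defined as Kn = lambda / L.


Knudsen number Kn = lambda / L
Kn = 478.8 / 481
Kn = 0.9954

0.9954


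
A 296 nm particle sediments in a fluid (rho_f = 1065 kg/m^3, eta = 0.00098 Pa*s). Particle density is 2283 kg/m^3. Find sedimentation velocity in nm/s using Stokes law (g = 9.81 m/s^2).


Radius R = 296/2 nm = 1.48e-07 m
Density difference = 2283 - 1065 = 1218 kg/m^3
v = 2 * R^2 * (rho_p - rho_f) * g / (9 * eta)
v = 2 * (1.48e-07)^2 * 1218 * 9.81 / (9 * 0.00098)
v = 5.93473e-08 m/s = 59.3473 nm/s

59.3473


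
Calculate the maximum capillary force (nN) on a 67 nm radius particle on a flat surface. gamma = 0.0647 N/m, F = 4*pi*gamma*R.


Convert radius: R = 67 nm = 6.7e-08 m
F = 4 * pi * gamma * R
F = 4 * pi * 0.0647 * 6.7e-08
F = 5.4474e-08 N = 54.474 nN

54.474


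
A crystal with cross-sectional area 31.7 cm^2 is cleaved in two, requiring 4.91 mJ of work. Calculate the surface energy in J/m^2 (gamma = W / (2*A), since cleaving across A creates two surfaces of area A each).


Convert: A = 31.7 cm^2 = 0.00317 m^2, W = 4.91 mJ = 0.00491 J
Cleaving exposes two faces of area A, so total new surface = 2*A and gamma = W / (2*A)
gamma = 0.00491 / (2 * 0.00317)
gamma = 0.774 J/m^2

0.774


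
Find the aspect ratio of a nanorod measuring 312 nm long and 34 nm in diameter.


Aspect ratio AR = length / diameter
AR = 312 / 34
AR = 9.18

9.18


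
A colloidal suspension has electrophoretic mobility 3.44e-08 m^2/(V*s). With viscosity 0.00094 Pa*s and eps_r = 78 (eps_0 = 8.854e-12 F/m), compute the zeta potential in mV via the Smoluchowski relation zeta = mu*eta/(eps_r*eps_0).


Smoluchowski equation: zeta = mu * eta / (eps_r * eps_0)
zeta = 3.44e-08 * 0.00094 / (78 * 8.854e-12)
zeta = 0.046822 V = 46.82 mV

46.82


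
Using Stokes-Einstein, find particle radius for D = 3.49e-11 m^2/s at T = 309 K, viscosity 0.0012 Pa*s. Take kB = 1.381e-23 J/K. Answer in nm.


Stokes-Einstein: R = kB*T / (6*pi*eta*D)
R = 1.381e-23 * 309 / (6 * pi * 0.0012 * 3.49e-11)
R = 5.40561e-09 m = 5.41 nm

5.41


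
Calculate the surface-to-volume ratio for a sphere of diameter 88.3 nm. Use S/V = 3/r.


Radius r = 88.3/2 = 44.15 nm
S/V = 3 / r = 3 / 44.15
S/V = 0.068 nm^-1

0.068


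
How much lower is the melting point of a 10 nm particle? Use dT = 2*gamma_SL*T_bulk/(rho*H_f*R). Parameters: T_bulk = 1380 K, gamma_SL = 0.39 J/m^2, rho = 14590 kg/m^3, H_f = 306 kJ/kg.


Radius R = 10/2 = 5 nm = 5e-09 m
Convert H_f = 306 kJ/kg = 306000 J/kg
dT = 2 * gamma_SL * T_bulk / (rho * H_f * R)
dT = 2 * 0.39 * 1380 / (14590 * 306000 * 5e-09)
dT = 48.2 K

48.2


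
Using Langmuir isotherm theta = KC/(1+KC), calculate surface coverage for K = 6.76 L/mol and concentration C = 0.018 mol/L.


Langmuir isotherm: theta = K*C / (1 + K*C)
K*C = 6.76 * 0.018 = 0.12168
theta = 0.12168 / (1 + 0.12168) = 0.12168 / 1.12168
theta = 0.1085

0.1085


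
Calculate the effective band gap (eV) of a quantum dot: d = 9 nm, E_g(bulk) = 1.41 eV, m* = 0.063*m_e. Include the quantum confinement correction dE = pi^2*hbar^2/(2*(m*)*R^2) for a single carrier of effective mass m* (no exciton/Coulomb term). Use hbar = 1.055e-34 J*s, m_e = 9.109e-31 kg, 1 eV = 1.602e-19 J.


Radius R = 9/2 nm = 4.5e-09 m
Confinement energy dE = pi^2 * hbar^2 / (2 * m_eff * m_e * R^2)
dE = pi^2 * (1.055e-34)^2 / (2 * 0.063 * 9.109e-31 * (4.5e-09)^2) J, divided by 1.602e-19 J/eV
dE = 0.295 eV
Total band gap = E_g(bulk) + dE = 1.41 + 0.295 = 1.705 eV

1.705


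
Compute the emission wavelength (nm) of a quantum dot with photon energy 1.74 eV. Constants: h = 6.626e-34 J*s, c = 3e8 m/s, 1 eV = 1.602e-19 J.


Convert energy: E = 1.74 eV = 1.74 * 1.602e-19 = 2.78748e-19 J
lambda = h*c / E = 6.626e-34 * 3e8 / 2.78748e-19
lambda = 7.13117e-07 m = 713.1 nm

713.1


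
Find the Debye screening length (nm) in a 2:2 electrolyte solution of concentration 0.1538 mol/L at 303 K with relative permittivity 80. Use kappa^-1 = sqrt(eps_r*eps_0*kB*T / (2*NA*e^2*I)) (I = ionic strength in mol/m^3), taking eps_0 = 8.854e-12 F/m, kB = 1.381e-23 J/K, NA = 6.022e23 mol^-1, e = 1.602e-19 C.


Ionic strength I = 0.1538 * 2^2 * 1000 = 615.2 mol/m^3
kappa^-1 = sqrt(80 * 8.854e-12 * 1.381e-23 * 303 / (2 * 6.022e23 * (1.602e-19)^2 * 615.2))
kappa^-1 = 0.395 nm

0.395


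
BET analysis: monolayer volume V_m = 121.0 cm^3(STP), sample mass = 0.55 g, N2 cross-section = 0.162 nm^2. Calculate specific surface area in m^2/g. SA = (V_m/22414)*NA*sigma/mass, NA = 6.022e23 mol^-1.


Number of moles in monolayer = V_m / 22414 = 121.0 / 22414 = 0.00539841
Number of molecules = moles * NA = 0.00539841 * 6.022e23
SA = molecules * sigma / mass
SA = (121.0 / 22414) * 6.022e23 * 0.162e-18 / 0.55
SA = 957.5 m^2/g

957.5


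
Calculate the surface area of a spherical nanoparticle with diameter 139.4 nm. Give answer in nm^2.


Radius r = 139.4/2 = 69.7 nm
Surface area SA = 4 * pi * r^2
SA = 4 * pi * (69.7)^2
SA = 61048.56 nm^2

61048.56


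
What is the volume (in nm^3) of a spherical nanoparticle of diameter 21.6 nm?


Radius r = 21.6/2 = 10.8 nm
Volume V = (4/3) * pi * r^3
V = (4/3) * pi * (10.8)^3
V = 5276.67 nm^3

5276.67


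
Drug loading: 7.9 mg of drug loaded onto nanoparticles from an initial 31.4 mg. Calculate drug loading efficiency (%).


Drug loading efficiency = (drug loaded / drug initial) * 100
DLE = 7.9 / 31.4 * 100
DLE = 0.2516 * 100
DLE = 25.16%

25.16


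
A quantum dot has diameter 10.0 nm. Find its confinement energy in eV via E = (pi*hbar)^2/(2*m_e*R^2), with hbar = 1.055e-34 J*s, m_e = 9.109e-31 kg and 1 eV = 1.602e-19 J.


Radius R = 10.0/2 = 5 nm = 5e-09 m
E = (pi * 1.055e-34)^2 / (2 * 9.109e-31 * (5e-09)^2)
E(J) = 2.41193e-21
E = E(J) / 1.602e-19 = 0.0151 eV

0.0151


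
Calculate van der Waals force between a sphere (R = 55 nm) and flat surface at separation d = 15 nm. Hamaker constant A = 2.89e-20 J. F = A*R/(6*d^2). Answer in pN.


Convert to SI: R = 55 nm = 5.5e-08 m, d = 15 nm = 1.5e-08 m
F = A * R / (6 * d^2)
F = 2.89e-20 * 5.5e-08 / (6 * (1.5e-08)^2)
F = 1.17741e-12 N = 1.177 pN

1.177


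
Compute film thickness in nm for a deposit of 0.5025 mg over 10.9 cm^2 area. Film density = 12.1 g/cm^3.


Convert: m = 0.5025 mg = 5.0250e-07 kg, A = 10.9 cm^2 = 1.0900e-03 m^2, rho = 12.1 g/cm^3 = 12100 kg/m^3
t = m / (A * rho)
t = 5.0250e-07 / (1.0900e-03 * 12100)
t = 3.8100e-08 m = 38.1 nm

38.1


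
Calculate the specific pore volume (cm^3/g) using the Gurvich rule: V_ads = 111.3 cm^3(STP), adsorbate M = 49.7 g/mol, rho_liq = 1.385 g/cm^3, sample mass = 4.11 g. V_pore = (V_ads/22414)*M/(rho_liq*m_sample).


Moles adsorbed n = V_ads / 22414 = 111.3 / 22414 = 4.965646e-03 mol
Liquid volume V_liq = n * M / rho_liq = 4.965646e-03 * 49.7 / 1.385 = 0.17819 cm^3
Specific pore volume V_pore = V_liq / m_sample = 0.17819 / 4.11
V_pore = 0.0434 cm^3/g

0.0434


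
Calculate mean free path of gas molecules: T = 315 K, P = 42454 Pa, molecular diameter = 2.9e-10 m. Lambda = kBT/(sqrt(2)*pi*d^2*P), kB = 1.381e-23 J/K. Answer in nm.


Mean free path: lambda = kB*T / (sqrt(2) * pi * d^2 * P)
lambda = 1.381e-23 * 315 / (sqrt(2) * pi * (2.9e-10)^2 * 42454)
lambda = 2.74236e-07 m
lambda = 274.24 nm

274.24


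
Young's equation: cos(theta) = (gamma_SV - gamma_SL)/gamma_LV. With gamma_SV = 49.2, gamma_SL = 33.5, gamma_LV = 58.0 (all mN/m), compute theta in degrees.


cos(theta) = (gamma_SV - gamma_SL) / gamma_LV
cos(theta) = (49.2 - 33.5) / 58.0
cos(theta) = 0.27069
theta = arccos(0.27069) = 74.29 degrees

74.29


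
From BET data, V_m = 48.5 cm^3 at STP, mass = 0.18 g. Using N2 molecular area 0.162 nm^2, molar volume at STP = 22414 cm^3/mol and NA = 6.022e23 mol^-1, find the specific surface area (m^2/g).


Number of moles in monolayer = V_m / 22414 = 48.5 / 22414 = 0.00216383
Number of molecules = moles * NA = 0.00216383 * 6.022e23
SA = molecules * sigma / mass
SA = (48.5 / 22414) * 6.022e23 * 0.162e-18 / 0.18
SA = 1172.8 m^2/g

1172.8


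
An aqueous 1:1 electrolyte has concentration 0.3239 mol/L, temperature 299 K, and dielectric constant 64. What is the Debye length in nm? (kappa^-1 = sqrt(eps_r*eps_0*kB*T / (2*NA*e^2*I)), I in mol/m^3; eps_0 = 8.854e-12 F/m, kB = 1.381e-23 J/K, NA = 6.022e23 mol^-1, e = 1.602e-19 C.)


Ionic strength I = 0.3239 * 1^2 * 1000 = 323.9 mol/m^3
kappa^-1 = sqrt(64 * 8.854e-12 * 1.381e-23 * 299 / (2 * 6.022e23 * (1.602e-19)^2 * 323.9))
kappa^-1 = 0.483 nm

0.483


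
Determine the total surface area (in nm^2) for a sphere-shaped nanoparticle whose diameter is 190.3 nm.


Radius r = 190.3/2 = 95.15 nm
Surface area SA = 4 * pi * r^2
SA = 4 * pi * (95.15)^2
SA = 113769.92 nm^2

113769.92


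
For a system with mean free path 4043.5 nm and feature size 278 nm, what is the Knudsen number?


Knudsen number Kn = lambda / L
Kn = 4043.5 / 278
Kn = 14.545

14.545


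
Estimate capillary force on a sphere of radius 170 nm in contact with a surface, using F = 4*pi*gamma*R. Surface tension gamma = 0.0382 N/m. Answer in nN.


Convert radius: R = 170 nm = 1.7e-07 m
F = 4 * pi * gamma * R
F = 4 * pi * 0.0382 * 1.7e-07
F = 8.1606e-08 N = 81.606 nN

81.606


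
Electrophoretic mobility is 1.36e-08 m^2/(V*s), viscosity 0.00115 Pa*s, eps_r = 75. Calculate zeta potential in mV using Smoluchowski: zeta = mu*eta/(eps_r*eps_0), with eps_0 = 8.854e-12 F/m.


Smoluchowski equation: zeta = mu * eta / (eps_r * eps_0)
zeta = 1.36e-08 * 0.00115 / (75 * 8.854e-12)
zeta = 0.023552 V = 23.55 mV

23.55


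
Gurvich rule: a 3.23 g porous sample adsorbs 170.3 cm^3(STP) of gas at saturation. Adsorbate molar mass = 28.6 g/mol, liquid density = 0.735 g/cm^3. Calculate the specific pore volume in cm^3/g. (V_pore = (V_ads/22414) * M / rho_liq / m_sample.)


Moles adsorbed n = V_ads / 22414 = 170.3 / 22414 = 7.597930e-03 mol
Liquid volume V_liq = n * M / rho_liq = 7.597930e-03 * 28.6 / 0.735 = 0.29565 cm^3
Specific pore volume V_pore = V_liq / m_sample = 0.29565 / 3.23
V_pore = 0.0915 cm^3/g

0.0915


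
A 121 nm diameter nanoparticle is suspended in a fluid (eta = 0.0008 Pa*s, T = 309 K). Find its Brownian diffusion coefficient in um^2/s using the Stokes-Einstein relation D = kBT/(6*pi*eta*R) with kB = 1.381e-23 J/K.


Radius R = 121/2 = 60.5 nm = 6.05e-08 m
D = kB*T / (6*pi*eta*R)
D = 1.381e-23 * 309 / (6 * pi * 0.0008 * 6.05e-08)
D = 4.67741e-12 m^2/s = 4.677 um^2/s

4.677


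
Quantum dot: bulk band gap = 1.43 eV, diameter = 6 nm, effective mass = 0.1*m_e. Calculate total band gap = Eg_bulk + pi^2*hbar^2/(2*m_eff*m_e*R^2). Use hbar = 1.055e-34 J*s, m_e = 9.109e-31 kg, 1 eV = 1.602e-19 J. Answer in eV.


Radius R = 6/2 nm = 3e-09 m
Confinement energy dE = pi^2 * hbar^2 / (2 * m_eff * m_e * R^2)
dE = pi^2 * (1.055e-34)^2 / (2 * 0.1 * 9.109e-31 * (3e-09)^2) J, divided by 1.602e-19 J/eV
dE = 0.4182 eV
Total band gap = E_g(bulk) + dE = 1.43 + 0.4182 = 1.8482 eV

1.8482


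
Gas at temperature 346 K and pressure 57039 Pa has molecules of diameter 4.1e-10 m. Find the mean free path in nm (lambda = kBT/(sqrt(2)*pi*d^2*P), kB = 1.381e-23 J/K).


Mean free path: lambda = kB*T / (sqrt(2) * pi * d^2 * P)
lambda = 1.381e-23 * 346 / (sqrt(2) * pi * (4.1e-10)^2 * 57039)
lambda = 1.12167e-07 m
lambda = 112.17 nm

112.17


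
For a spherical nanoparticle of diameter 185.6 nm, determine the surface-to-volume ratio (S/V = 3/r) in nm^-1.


Radius r = 185.6/2 = 92.8 nm
S/V = 3 / r = 3 / 92.8
S/V = 0.0323 nm^-1

0.0323


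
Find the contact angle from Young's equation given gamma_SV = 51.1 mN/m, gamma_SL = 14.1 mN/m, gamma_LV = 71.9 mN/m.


cos(theta) = (gamma_SV - gamma_SL) / gamma_LV
cos(theta) = (51.1 - 14.1) / 71.9
cos(theta) = 0.514604
theta = arccos(0.514604) = 59.03 degrees

59.03


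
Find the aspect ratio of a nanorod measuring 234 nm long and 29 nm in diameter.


Aspect ratio AR = length / diameter
AR = 234 / 29
AR = 8.07

8.07


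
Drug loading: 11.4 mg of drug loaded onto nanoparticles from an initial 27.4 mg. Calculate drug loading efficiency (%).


Drug loading efficiency = (drug loaded / drug initial) * 100
DLE = 11.4 / 27.4 * 100
DLE = 0.4161 * 100
DLE = 41.61%

41.61


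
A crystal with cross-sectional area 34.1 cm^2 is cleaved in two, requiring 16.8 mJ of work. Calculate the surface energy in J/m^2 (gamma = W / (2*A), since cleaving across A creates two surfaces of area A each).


Convert: A = 34.1 cm^2 = 0.00341 m^2, W = 16.8 mJ = 0.0168 J
Cleaving exposes two faces of area A, so total new surface = 2*A and gamma = W / (2*A)
gamma = 0.0168 / (2 * 0.00341)
gamma = 2.463 J/m^2

2.463


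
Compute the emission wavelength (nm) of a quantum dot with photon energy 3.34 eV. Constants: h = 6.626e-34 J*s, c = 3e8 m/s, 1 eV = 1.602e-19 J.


Convert energy: E = 3.34 eV = 3.34 * 1.602e-19 = 5.35068e-19 J
lambda = h*c / E = 6.626e-34 * 3e8 / 5.35068e-19
lambda = 3.71504e-07 m = 371.5 nm

371.5


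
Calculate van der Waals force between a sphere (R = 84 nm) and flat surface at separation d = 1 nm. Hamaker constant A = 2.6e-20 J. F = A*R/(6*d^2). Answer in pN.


Convert to SI: R = 84 nm = 8.4e-08 m, d = 1 nm = 1e-09 m
F = A * R / (6 * d^2)
F = 2.6e-20 * 8.4e-08 / (6 * (1e-09)^2)
F = 3.64e-10 N = 364.0 pN

364.0


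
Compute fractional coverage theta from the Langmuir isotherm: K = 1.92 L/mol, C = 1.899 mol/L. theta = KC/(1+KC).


Langmuir isotherm: theta = K*C / (1 + K*C)
K*C = 1.92 * 1.899 = 3.64608
theta = 3.64608 / (1 + 3.64608) = 3.64608 / 4.64608
theta = 0.7848

0.7848


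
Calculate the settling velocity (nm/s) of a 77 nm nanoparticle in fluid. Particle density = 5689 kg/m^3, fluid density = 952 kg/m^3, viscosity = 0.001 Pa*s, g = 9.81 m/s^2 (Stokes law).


Radius R = 77/2 nm = 3.85e-08 m
Density difference = 5689 - 952 = 4737 kg/m^3
v = 2 * R^2 * (rho_p - rho_f) * g / (9 * eta)
v = 2 * (3.85e-08)^2 * 4737 * 9.81 / (9 * 0.001)
v = 1.53067e-08 m/s = 15.3067 nm/s

15.3067
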